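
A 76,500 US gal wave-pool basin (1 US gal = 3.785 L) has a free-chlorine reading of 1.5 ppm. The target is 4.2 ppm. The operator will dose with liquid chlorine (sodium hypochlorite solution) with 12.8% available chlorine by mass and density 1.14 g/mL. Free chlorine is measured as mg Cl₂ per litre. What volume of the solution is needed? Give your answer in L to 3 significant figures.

Volume: 76,500 US gal × 3.785 L/gal = 289,552 L.
Chlorine deficit: 4.2 − 1.5 = 2.7 ppm = 2.7 mg/L as Cl₂.
Cl₂ equivalent needed: 2.7 mg/L × 289,552 L = 781,800 mg = 781.8 g.
Product at 12.8% available chlorine: 781.8 / 0.128 = 6108 g.
Volume at density 1.14 g/mL: 6108 g ÷ 1.14 g/mL = 5358 mL.

5.36 L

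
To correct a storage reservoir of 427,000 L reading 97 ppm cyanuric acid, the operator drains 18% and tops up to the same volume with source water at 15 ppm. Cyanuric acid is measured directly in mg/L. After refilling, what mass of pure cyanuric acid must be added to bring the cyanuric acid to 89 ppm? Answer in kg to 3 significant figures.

2.89 kg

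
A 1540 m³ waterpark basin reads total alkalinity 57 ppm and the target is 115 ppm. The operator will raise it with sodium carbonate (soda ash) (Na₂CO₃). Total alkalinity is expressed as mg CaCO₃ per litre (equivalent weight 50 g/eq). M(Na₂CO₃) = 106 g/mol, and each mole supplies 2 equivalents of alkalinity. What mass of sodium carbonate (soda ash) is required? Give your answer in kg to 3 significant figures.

94.7 kg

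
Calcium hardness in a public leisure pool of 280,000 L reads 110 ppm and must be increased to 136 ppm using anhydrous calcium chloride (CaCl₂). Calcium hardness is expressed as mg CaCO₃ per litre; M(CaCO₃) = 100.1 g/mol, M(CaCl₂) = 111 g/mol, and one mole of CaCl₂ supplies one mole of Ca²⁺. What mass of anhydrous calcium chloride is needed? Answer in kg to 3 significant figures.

8.07 kg

Hardness to add: (136 − 110) = 26 mg/L as CaCO₃ × 280,000 L = 7280 g as CaCO₃.
Moles of Ca²⁺ (1 mol Ca²⁺ ≡ 1 mol CaCO₃): 7280 / 100.1 g/mol = 72.73 mol.
Mass of CaCl₂: 72.73 × 111 = 8073 g.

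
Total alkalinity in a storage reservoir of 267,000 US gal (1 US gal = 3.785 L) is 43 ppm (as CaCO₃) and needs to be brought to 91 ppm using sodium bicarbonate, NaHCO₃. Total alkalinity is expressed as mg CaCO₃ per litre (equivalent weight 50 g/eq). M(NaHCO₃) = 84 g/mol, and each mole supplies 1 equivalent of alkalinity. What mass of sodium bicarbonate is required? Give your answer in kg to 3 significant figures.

Volume: 267,000 US gal × 3.785 L/gal = 1,010,595 L.
Alkalinity to add: (91 − 43) = 48 mg/L as CaCO₃ × 1,010,595 L = 48,510 g as CaCO₃.
Equivalents: 48,510 g ÷ 50 g/eq = 970.2 eq.
NaHCO₃ supplies 1 eq per mole → 970.2 mol.
Mass: 970.2 mol × 84 g/mol = 81,490 g.

81.5 kg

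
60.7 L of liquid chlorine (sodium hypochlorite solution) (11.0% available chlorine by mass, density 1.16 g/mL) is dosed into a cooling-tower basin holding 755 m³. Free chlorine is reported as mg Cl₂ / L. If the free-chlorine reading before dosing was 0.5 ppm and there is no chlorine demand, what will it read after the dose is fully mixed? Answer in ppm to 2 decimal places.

10.76 ppm

Volume: 755 m³ = 755,000 L.
Mass of solution: 60.7 L × 1000 mL/L × 1.16 g/mL = 70,410 g.
Available chlorine delivered: 70,410 g × 0.11 = 7745 g as Cl₂.
Concentration rise: 7745 g / 755,000 L = 10.26 mg/L = 10.26 ppm.
Final FC: 0.5 + 10.26 = 10.76 ppm.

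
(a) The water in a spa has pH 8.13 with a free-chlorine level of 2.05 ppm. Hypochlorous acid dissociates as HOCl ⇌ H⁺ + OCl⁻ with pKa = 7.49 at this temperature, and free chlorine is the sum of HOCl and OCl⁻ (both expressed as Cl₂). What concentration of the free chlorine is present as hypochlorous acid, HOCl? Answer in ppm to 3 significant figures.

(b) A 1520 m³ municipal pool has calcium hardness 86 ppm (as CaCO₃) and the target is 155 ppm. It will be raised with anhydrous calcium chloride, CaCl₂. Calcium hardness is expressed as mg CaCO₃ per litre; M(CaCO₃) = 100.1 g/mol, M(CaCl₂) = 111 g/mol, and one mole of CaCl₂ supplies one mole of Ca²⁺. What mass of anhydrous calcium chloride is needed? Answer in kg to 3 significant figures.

(a) [OCl⁻]/[HOCl] = 10^(pH − pKa) = 10^(8.13 − 7.49) = 10^0.64 = 4.365.
(a) Fraction as HOCl = 1 / (1 + 4.365) = 0.1864.
(a) HOCl = 0.1864 × 2.05 ppm = 0.3821 ppm.

(b) Volume: 1520 m³ = 1,520,000 L.
(b) Hardness to add: (155 − 86) = 69 mg/L as CaCO₃ × 1,520,000 L = 104,900 g as CaCO₃.
(b) Moles of Ca²⁺ (1 mol Ca²⁺ ≡ 1 mol CaCO₃): 104,900 / 100.1 g/mol = 1048 mol.
(b) Mass of CaCl₂: 1048 × 111 = 116,300 g.

(a) 0.382 ppm; (b) 116 kg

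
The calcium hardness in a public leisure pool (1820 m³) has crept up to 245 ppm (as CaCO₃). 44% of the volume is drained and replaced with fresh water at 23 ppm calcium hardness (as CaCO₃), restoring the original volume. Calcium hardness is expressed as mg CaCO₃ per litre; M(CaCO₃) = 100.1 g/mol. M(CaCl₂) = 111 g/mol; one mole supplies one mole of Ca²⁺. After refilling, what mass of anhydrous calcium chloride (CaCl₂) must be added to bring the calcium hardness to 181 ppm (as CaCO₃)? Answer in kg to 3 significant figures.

Volume: 1820 m³ = 1,820,000 L.
After draining 44% and refilling: 245 × 0.56 + 23 × 0.44 = 147.32 ppm.
Deficit to target: 181 − 147.32 = 33.68 mg/L.
As CaCO₃: 33.68 mg/L × 1,820,000 L = 61,300 g; ÷ 100.1 = 612.4 mol Ca²⁺.
Mass: 612.4 × 111 = 67,970 g.

68.0 kg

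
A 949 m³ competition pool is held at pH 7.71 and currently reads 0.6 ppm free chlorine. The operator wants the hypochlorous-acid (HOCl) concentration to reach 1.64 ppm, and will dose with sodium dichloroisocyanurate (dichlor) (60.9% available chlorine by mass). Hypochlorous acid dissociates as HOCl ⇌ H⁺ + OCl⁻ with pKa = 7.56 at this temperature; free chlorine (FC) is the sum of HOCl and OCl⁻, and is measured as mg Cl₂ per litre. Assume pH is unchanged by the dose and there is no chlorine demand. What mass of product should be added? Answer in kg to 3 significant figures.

Volume: 949 m³ = 949,000 L.
[OCl⁻]/[HOCl] = 10^(pH − pKa) = 10^(7.71 − 7.56) = 1.413; fraction as HOCl = 1/(1 + 1.413) = 0.4145.
Free chlorine required for 1.64 ppm HOCl: 1.64 / 0.4145 = 3.957 ppm.
FC to add: 3.957 − 0.6 = 3.357 mg/L as Cl₂.
Cl₂ equivalent: 3.357 mg/L × 949,000 L = 3185 g.
Product at 60.9% available Cl: 3185 / 0.609 = 5231 g.

5.23 kg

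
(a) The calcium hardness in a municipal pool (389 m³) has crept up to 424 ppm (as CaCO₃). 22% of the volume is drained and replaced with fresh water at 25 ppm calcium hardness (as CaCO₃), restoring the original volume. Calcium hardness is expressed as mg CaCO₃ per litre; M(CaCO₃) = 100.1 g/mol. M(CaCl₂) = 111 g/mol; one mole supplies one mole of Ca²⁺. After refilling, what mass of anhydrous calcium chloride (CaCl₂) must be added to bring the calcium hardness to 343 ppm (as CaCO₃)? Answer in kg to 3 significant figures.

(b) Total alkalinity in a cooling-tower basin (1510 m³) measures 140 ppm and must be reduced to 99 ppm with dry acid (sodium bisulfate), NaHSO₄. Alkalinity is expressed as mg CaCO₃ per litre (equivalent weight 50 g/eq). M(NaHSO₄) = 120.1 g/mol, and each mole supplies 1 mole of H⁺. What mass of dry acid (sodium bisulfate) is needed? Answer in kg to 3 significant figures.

(a) 2.92 kg; (b) 149 kg

(a) Volume: 389 m³ = 389,000 L.
(a) After draining 22% and refilling: 424 × 0.78 + 25 × 0.22 = 336.22 ppm.
(a) Deficit to target: 343 − 336.22 = 6.78 mg/L.
(a) As CaCO₃: 6.78 mg/L × 389,000 L = 2637 g; ÷ 100.1 = 26.35 mol Ca²⁺.
(a) Mass: 26.35 × 111 = 2925 g.

(b) Volume: 1510 m³ = 1,510,000 L.
(b) Alkalinity to neutralize: (140 − 99) = 41 mg/L as CaCO₃ × 1,510,000 L = 61,910 g as CaCO₃.
(b) Equivalents of H⁺ required: 61,910 ÷ 50 g/eq = 1238 eq = 1238 mol NaHSO₄.
(b) Mass of NaHSO₄: 1238 × 120.1 = 148,700 g.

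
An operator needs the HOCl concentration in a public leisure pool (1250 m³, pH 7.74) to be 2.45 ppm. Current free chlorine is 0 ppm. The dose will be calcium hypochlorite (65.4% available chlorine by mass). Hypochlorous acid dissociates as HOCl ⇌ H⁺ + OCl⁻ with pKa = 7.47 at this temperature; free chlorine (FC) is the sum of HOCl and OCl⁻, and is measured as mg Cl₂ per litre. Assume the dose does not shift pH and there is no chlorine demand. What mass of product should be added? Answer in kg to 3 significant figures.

Volume: 1250 m³ = 1,250,000 L.
[OCl⁻]/[HOCl] = 10^(pH − pKa) = 10^(7.74 − 7.47) = 1.862; fraction as HOCl = 1/(1 + 1.862) = 0.3494.
Free chlorine required for 2.45 ppm HOCl: 2.45 / 0.3494 = 7.012 ppm.
FC to add: 7.012 − 0 = 7.012 mg/L as Cl₂.
Cl₂ equivalent: 7.012 mg/L × 1,250,000 L = 8765 g.
Product at 65.4% available Cl: 8765 / 0.654 = 13,400 g.

13.4 kg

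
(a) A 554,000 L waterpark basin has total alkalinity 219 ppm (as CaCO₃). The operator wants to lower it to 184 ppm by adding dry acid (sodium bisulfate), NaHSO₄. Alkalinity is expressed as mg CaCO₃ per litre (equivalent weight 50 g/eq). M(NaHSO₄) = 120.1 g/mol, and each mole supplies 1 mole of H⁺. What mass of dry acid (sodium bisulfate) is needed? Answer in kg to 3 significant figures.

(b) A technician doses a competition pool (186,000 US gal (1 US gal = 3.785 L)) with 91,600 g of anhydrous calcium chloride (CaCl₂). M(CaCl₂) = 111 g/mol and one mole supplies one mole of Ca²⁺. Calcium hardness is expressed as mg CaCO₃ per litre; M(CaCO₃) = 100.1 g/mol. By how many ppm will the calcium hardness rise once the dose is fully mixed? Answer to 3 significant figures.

(a) Alkalinity to neutralize: (219 − 184) = 35 mg/L as CaCO₃ × 554,000 L = 19,390 g as CaCO₃.
(a) Equivalents of H⁺ required: 19,390 ÷ 50 g/eq = 387.8 eq = 387.8 mol NaHSO₄.
(a) Mass of NaHSO₄: 387.8 × 120.1 = 46,570 g.

(b) Volume: 186,000 US gal × 3.785 L/gal = 704,010 L.
(b) Moles of Ca²⁺: 91,600 g ÷ 111 g/mol = 825.2 mol.
(b) As CaCO₃: 825.2 mol × 100.1 g/mol = 82,610 g.
(b) Rise: 82,610 g / 704,010 L × 1000 = 117.3 mg/L.

(a) 46.6 kg; (b) 117 ppm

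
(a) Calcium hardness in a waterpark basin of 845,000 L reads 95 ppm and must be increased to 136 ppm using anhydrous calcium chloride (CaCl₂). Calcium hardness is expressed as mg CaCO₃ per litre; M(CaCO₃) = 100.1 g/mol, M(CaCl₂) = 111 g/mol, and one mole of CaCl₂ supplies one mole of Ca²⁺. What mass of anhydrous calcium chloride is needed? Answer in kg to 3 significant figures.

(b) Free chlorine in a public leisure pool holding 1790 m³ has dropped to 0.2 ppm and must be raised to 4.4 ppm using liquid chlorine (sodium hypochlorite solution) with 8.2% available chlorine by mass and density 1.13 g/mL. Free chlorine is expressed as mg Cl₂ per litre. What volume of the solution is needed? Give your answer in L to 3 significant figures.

(a) Hardness to add: (136 − 95) = 41 mg/L as CaCO₃ × 845,000 L = 34,640 g as CaCO₃.
(a) Moles of Ca²⁺ (1 mol Ca²⁺ ≡ 1 mol CaCO₃): 34,640 / 100.1 g/mol = 346.1 mol.
(a) Mass of CaCl₂: 346.1 × 111 = 38,420 g.

(b) Volume: 1790 m³ = 1,790,000 L.
(b) Chlorine deficit: 4.4 − 0.2 = 4.2 ppm = 4.2 mg/L as Cl₂.
(b) Cl₂ equivalent needed: 4.2 mg/L × 1,790,000 L = 7,518,000 mg = 7518 g.
(b) Product at 8.2% available chlorine: 7518 / 0.082 = 91,680 g.
(b) Volume at density 1.13 g/mL: 91,680 g ÷ 1.13 g/mL = 81,140 mL.

(a) 38.4 kg; (b) 81.1 L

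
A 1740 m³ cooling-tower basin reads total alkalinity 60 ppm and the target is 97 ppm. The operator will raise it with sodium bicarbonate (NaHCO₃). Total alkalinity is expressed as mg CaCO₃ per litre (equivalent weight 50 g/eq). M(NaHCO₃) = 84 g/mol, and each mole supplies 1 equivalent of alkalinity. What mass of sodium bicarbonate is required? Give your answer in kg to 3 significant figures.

108 kg

Volume: 1740 m³ = 1,740,000 L.
Alkalinity to add: (97 − 60) = 37 mg/L as CaCO₃ × 1,740,000 L = 64,380 g as CaCO₃.
Equivalents: 64,380 g ÷ 50 g/eq = 1288 eq.
NaHCO₃ supplies 1 eq per mole → 1288 mol.
Mass: 1288 mol × 84 g/mol = 108,200 g.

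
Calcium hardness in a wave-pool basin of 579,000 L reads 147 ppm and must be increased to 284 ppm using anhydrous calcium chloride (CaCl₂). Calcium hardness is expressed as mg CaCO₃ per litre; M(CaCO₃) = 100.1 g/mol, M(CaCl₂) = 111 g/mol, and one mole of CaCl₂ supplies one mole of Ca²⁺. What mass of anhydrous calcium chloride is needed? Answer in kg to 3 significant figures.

Hardness to add: (284 − 147) = 137 mg/L as CaCO₃ × 579,000 L = 79,320 g as CaCO₃.
Moles of Ca²⁺ (1 mol Ca²⁺ ≡ 1 mol CaCO₃): 79,320 / 100.1 g/mol = 792.4 mol.
Mass of CaCl₂: 792.4 × 111 = 87,960 g.

88.0 kg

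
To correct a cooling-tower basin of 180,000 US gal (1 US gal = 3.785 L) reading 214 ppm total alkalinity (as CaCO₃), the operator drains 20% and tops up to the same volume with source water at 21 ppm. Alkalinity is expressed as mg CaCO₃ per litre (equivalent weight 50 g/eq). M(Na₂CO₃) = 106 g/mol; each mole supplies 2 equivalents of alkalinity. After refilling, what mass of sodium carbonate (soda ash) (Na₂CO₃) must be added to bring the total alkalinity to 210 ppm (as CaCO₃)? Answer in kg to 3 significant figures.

25.0 kg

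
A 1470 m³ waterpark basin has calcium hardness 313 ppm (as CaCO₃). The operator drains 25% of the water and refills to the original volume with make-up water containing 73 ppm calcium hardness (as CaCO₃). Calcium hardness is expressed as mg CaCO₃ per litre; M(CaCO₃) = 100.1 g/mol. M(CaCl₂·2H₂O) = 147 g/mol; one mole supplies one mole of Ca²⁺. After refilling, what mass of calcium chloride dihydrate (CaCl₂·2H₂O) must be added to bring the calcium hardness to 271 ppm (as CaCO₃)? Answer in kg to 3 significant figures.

38.9 kg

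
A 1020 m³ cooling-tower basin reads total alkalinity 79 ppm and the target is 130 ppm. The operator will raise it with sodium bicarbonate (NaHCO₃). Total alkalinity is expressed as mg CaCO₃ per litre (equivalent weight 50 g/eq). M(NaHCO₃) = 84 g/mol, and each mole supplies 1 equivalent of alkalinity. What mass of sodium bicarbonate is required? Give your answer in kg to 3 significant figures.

87.4 kg

Volume: 1020 m³ = 1,020,000 L.
Alkalinity to add: (130 − 79) = 51 mg/L as CaCO₃ × 1,020,000 L = 52,020 g as CaCO₃.
Equivalents: 52,020 g ÷ 50 g/eq = 1040 eq.
NaHCO₃ supplies 1 eq per mole → 1040 mol.
Mass: 1040 mol × 84 g/mol = 87,390 g.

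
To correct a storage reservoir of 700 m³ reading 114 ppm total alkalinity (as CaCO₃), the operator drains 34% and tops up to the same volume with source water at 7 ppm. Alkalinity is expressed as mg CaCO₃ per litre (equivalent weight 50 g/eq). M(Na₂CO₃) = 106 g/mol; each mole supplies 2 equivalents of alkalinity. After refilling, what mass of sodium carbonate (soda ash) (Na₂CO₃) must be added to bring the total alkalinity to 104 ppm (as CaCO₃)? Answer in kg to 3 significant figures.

Volume: 700 m³ = 700,000 L.
After draining 34% and refilling: 114 × 0.66 + 7 × 0.34 = 77.62 ppm.
Deficit to target: 104 − 77.62 = 26.38 mg/L.
As CaCO₃: 26.38 mg/L × 700,000 L = 18,470 g; ÷ 50 g/eq ÷ 2 = 184.7 mol Na₂CO₃.
Mass: 184.7 × 106 = 19,570 g.

19.6 kg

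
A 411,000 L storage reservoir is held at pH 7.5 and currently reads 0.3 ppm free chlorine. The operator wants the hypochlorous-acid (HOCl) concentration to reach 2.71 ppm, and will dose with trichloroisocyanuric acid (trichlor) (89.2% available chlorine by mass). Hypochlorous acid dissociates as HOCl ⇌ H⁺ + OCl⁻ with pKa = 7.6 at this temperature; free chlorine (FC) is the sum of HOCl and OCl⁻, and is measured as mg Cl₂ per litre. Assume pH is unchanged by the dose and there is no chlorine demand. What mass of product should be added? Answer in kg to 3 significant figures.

[OCl⁻]/[HOCl] = 10^(pH − pKa) = 10^(7.5 − 7.6) = 0.7943; fraction as HOCl = 1/(1 + 0.7943) = 0.5573.
Free chlorine required for 2.71 ppm HOCl: 2.71 / 0.5573 = 4.863 ppm.
FC to add: 4.863 − 0.3 = 4.563 mg/L as Cl₂.
Cl₂ equivalent: 4.563 mg/L × 411,000 L = 1875 g.
Product at 89.2% available Cl: 1875 / 0.892 = 2102 g.

2.10 kg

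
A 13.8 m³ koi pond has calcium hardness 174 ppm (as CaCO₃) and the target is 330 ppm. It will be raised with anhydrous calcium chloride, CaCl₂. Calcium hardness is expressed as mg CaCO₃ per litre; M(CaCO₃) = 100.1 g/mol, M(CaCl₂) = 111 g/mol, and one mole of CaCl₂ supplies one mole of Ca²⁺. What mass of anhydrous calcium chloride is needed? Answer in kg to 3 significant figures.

2.39 kg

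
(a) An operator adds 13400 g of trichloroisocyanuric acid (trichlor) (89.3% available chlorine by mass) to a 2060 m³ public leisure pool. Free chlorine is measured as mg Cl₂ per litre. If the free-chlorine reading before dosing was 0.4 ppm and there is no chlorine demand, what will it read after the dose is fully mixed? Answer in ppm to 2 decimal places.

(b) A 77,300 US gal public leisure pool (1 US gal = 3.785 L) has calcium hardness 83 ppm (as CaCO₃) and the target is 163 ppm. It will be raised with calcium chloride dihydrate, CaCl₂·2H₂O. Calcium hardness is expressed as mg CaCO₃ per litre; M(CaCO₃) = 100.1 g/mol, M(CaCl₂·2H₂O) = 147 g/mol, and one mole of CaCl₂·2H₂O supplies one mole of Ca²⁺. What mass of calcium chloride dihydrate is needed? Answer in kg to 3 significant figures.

(a) 6.21 ppm; (b) 34.4 kg

(a) Volume: 2060 m³ = 2,060,000 L.
(a) Available chlorine delivered: 13,400 g × 0.893 = 11,970 g as Cl₂.
(a) Concentration rise: 11,970 g / 2,060,000 L = 5.809 mg/L = 5.81 ppm.
(a) Final FC: 0.4 + 5.81 = 6.21 ppm.

(b) Volume: 77,300 US gal × 3.785 L/gal = 292,580 L.
(b) Hardness to add: (163 − 83) = 80 mg/L as CaCO₃ × 292,580 L = 23,410 g as CaCO₃.
(b) Moles of Ca²⁺ (1 mol Ca²⁺ ≡ 1 mol CaCO₃): 23,410 / 100.1 g/mol = 233.8 mol.
(b) Mass of CaCl₂·2H₂O: 233.8 × 147 = 34,370 g.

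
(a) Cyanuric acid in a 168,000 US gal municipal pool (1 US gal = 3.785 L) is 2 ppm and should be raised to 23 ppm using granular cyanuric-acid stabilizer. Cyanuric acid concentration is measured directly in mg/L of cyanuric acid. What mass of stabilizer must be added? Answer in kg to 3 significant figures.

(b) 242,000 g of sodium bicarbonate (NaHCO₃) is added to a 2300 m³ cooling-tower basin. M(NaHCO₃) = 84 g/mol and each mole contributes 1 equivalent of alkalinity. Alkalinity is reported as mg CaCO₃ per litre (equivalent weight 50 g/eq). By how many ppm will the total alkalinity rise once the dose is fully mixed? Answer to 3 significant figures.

(a) 13.4 kg; (b) 62.6 ppm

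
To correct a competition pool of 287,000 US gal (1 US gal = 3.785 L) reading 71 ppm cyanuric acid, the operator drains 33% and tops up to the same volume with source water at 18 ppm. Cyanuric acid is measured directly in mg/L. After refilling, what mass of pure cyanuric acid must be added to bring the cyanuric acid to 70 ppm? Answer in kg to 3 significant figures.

17.9 kg

Volume: 287,000 US gal × 3.785 L/gal = 1,086,295 L.
After draining 33% and refilling: 71 × 0.67 + 18 × 0.33 = 53.51 ppm.
Deficit to target: 70 − 53.51 = 16.49 mg/L.
Mass: 16.49 mg/L × 1,086,295 L = 17,910 g cyanuric acid.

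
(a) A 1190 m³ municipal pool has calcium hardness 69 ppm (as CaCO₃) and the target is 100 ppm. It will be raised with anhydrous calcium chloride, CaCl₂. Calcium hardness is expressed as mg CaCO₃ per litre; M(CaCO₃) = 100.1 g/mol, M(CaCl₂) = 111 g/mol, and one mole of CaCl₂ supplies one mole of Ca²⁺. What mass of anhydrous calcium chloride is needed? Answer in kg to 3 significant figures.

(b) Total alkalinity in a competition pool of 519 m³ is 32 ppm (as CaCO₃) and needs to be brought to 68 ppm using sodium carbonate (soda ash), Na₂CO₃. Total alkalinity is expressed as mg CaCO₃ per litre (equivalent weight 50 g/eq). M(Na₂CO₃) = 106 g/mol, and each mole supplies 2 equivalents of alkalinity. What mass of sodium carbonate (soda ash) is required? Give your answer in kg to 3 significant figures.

(a) Volume: 1190 m³ = 1,190,000 L.
(a) Hardness to add: (100 − 69) = 31 mg/L as CaCO₃ × 1,190,000 L = 36,890 g as CaCO₃.
(a) Moles of Ca²⁺ (1 mol Ca²⁺ ≡ 1 mol CaCO₃): 36,890 / 100.1 g/mol = 368.5 mol.
(a) Mass of CaCl₂: 368.5 × 111 = 40,910 g.

(b) Volume: 519 m³ = 519,000 L.
(b) Alkalinity to add: (68 − 32) = 36 mg/L as CaCO₃ × 519,000 L = 18,680 g as CaCO₃.
(b) Equivalents: 18,680 g ÷ 50 g/eq = 373.7 eq.
(b) Each mole of Na₂CO₃ supplies 2 eq, so 373.7 / 2 = 186.8 mol.
(b) Mass: 186.8 mol × 106 g/mol = 19,810 g.

(a) 40.9 kg; (b) 19.8 kg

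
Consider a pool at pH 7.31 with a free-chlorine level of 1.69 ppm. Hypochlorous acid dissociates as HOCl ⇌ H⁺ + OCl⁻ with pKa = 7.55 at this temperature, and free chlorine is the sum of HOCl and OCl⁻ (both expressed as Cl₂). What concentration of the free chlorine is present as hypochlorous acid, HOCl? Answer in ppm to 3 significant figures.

[OCl⁻]/[HOCl] = 10^(pH − pKa) = 10^(7.31 − 7.55) = 10^-0.24 = 0.5754.
Fraction as HOCl = 1 / (1 + 0.5754) = 0.6347.
HOCl = 0.6347 × 1.69 ppm = 1.073 ppm.

1.07 ppm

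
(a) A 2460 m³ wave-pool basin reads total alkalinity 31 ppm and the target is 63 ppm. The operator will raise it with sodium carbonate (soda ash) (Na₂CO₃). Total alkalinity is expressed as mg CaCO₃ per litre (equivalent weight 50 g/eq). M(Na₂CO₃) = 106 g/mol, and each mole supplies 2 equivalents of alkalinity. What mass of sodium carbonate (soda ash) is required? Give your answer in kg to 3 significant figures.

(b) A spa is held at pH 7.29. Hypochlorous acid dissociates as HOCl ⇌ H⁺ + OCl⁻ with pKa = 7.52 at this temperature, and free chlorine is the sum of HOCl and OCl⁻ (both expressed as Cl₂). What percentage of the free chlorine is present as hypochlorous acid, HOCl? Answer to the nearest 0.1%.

(a) 83.4 kg; (b) 62.9%

(a) Volume: 2460 m³ = 2,460,000 L.
(a) Alkalinity to add: (63 − 31) = 32 mg/L as CaCO₃ × 2,460,000 L = 78,720 g as CaCO₃.
(a) Equivalents: 78,720 g ÷ 50 g/eq = 1574 eq.
(a) Each mole of Na₂CO₃ supplies 2 eq, so 1574 / 2 = 787.2 mol.
(a) Mass: 787.2 mol × 106 g/mol = 83,440 g.

(b) [OCl⁻]/[HOCl] = 10^(pH − pKa) = 10^(7.29 − 7.52) = 10^-0.23 = 0.5888.
(b) Fraction as HOCl = 1 / (1 + 0.5888) = 0.6294.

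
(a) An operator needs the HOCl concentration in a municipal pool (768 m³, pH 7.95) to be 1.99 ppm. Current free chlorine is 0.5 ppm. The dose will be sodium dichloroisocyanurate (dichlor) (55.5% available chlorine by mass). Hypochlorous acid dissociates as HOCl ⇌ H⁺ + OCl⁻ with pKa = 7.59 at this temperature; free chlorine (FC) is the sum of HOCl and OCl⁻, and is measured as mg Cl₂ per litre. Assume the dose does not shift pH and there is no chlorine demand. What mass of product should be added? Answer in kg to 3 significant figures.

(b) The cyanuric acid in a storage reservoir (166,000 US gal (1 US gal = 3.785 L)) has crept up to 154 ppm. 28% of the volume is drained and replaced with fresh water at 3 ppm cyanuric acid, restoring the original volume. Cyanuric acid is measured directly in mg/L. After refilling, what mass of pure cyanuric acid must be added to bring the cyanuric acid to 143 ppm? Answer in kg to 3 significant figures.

(a) Volume: 768 m³ = 768,000 L.
(a) [OCl⁻]/[HOCl] = 10^(pH − pKa) = 10^(7.95 − 7.59) = 2.291; fraction as HOCl = 1/(1 + 2.291) = 0.3039.
(a) Free chlorine required for 1.99 ppm HOCl: 1.99 / 0.3039 = 6.549 ppm.
(a) FC to add: 6.549 − 0.5 = 6.049 mg/L as Cl₂.
(a) Cl₂ equivalent: 6.049 mg/L × 768,000 L = 4645 g.
(a) Product at 55.5% available Cl: 4645 / 0.555 = 8370 g.

(b) Volume: 166,000 US gal × 3.785 L/gal = 628,310 L.
(b) After draining 28% and refilling: 154 × 0.72 + 3 × 0.28 = 111.72 ppm.
(b) Deficit to target: 143 − 111.72 = 31.28 mg/L.
(b) Mass: 31.28 mg/L × 628,310 L = 19,650 g cyanuric acid.

(a) 8.37 kg; (b) 19.7 kg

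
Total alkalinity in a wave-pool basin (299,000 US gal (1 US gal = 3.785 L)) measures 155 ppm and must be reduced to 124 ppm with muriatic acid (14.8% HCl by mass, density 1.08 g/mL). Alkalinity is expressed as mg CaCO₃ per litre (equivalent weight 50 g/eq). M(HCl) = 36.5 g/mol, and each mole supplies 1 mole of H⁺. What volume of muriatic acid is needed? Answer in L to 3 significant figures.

160 L

Volume: 299,000 US gal × 3.785 L/gal = 1,131,715 L.
Alkalinity to neutralize: (155 − 124) = 31 mg/L as CaCO₃ × 1,131,715 L = 35,080 g as CaCO₃.
Equivalents of H⁺ required: 35,080 ÷ 50 g/eq = 701.7 eq = 701.7 mol HCl.
Mass of HCl: 701.7 × 36.5 = 25,610 g.
Mass of 14.8% solution: 25,610 / 0.148 = 173,000 g.
Volume: 173,000 g ÷ 1.08 g/mL = 160,200 mL.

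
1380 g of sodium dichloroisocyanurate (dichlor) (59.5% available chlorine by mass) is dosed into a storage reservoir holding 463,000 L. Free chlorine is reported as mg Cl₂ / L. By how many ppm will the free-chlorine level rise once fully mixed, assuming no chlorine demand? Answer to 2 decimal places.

Available chlorine delivered: 1380 g × 0.595 = 821.1 g as Cl₂.
Concentration rise: 821.1 g / 463,000 L = 1.773 mg/L = 1.77 ppm.

1.77 ppm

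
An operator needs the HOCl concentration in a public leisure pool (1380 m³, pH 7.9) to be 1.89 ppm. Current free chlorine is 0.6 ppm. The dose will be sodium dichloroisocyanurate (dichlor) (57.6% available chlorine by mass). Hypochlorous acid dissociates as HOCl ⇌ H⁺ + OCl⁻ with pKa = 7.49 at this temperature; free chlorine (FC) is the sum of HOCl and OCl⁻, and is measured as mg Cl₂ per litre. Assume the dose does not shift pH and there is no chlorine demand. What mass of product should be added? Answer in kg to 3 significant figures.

Volume: 1380 m³ = 1,380,000 L.
[OCl⁻]/[HOCl] = 10^(pH − pKa) = 10^(7.9 − 7.49) = 2.57; fraction as HOCl = 1/(1 + 2.57) = 0.2801.
Free chlorine required for 1.89 ppm HOCl: 1.89 / 0.2801 = 6.748 ppm.
FC to add: 6.748 − 0.6 = 6.148 mg/L as Cl₂.
Cl₂ equivalent: 6.148 mg/L × 1,380,000 L = 8484 g.
Product at 57.6% available Cl: 8484 / 0.576 = 14,730 g.

14.7 kg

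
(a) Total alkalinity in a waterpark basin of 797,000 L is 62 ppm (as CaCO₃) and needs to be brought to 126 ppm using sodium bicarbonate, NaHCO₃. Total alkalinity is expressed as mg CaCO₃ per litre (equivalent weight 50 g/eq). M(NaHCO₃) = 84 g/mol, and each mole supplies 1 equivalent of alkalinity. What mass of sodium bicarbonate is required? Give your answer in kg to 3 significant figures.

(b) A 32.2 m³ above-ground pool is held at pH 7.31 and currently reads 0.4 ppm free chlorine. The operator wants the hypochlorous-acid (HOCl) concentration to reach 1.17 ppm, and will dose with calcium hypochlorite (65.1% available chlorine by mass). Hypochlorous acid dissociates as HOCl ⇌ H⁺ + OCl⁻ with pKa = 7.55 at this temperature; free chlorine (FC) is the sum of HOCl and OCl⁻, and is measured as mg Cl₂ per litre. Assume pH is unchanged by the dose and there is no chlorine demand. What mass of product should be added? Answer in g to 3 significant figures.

(a) 85.7 kg; (b) 71.4 g

(a) Alkalinity to add: (126 − 62) = 64 mg/L as CaCO₃ × 797,000 L = 51,010 g as CaCO₃.
(a) Equivalents: 51,010 g ÷ 50 g/eq = 1020 eq.
(a) NaHCO₃ supplies 1 eq per mole → 1020 mol.
(a) Mass: 1020 mol × 84 g/mol = 85,690 g.

(b) Volume: 32.2 m³ = 32,200 L.
(b) [OCl⁻]/[HOCl] = 10^(pH − pKa) = 10^(7.31 − 7.55) = 0.5754; fraction as HOCl = 1/(1 + 0.5754) = 0.6347.
(b) Free chlorine required for 1.17 ppm HOCl: 1.17 / 0.6347 = 1.843 ppm.
(b) FC to add: 1.843 − 0.4 = 1.443 mg/L as Cl₂.
(b) Cl₂ equivalent: 1.443 mg/L × 32,200 L = 46.47 g.
(b) Product at 65.1% available Cl: 46.47 / 0.651 = 71.39 g.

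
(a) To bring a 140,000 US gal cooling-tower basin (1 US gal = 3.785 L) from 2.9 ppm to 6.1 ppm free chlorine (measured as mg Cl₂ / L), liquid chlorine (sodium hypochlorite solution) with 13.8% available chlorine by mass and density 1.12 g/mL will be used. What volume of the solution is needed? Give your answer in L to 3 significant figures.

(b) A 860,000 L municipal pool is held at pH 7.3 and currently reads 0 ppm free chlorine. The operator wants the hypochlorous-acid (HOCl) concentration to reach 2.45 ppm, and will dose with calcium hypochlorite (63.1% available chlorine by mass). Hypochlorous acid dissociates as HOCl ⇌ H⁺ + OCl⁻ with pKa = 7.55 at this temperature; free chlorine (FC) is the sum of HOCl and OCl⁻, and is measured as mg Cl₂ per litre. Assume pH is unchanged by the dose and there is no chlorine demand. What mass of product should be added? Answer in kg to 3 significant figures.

(a) 11.0 L; (b) 5.22 kg

(a) Volume: 140,000 US gal × 3.785 L/gal = 529,900 L.
(a) Chlorine deficit: 6.1 − 2.9 = 3.2 ppm = 3.2 mg/L as Cl₂.
(a) Cl₂ equivalent needed: 3.2 mg/L × 529,900 L = 1,696,000 mg = 1696 g.
(a) Product at 13.8% available chlorine: 1696 / 0.138 = 12,290 g.
(a) Volume at density 1.12 g/mL: 12,290 g ÷ 1.12 g/mL = 10,970 mL.

(b) [OCl⁻]/[HOCl] = 10^(pH − pKa) = 10^(7.3 − 7.55) = 0.5623; fraction as HOCl = 1/(1 + 0.5623) = 0.6401.
(b) Free chlorine required for 2.45 ppm HOCl: 2.45 / 0.6401 = 3.828 ppm.
(b) FC to add: 3.828 − 0 = 3.828 mg/L as Cl₂.
(b) Cl₂ equivalent: 3.828 mg/L × 860,000 L = 3292 g.
(b) Product at 63.1% available Cl: 3292 / 0.631 = 5217 g.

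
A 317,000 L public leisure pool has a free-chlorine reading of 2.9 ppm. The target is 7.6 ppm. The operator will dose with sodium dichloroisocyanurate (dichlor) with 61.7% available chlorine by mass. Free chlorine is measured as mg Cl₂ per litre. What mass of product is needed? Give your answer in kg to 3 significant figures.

Chlorine deficit: 7.6 − 2.9 = 4.7 ppm = 4.7 mg/L as Cl₂.
Cl₂ equivalent needed: 4.7 mg/L × 317,000 L = 1,490,000 mg = 1490 g.
Product at 61.7% available chlorine: 1490 / 0.617 = 2415 g.

2.41 kg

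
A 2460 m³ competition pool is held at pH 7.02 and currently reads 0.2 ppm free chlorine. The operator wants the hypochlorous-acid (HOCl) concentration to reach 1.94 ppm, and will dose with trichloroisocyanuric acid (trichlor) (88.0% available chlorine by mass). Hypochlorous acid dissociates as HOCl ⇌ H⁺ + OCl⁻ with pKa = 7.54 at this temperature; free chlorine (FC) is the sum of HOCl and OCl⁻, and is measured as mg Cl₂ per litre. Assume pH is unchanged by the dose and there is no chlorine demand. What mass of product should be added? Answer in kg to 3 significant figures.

6.50 kg

Volume: 2460 m³ = 2,460,000 L.
[OCl⁻]/[HOCl] = 10^(pH − pKa) = 10^(7.02 − 7.54) = 0.302; fraction as HOCl = 1/(1 + 0.302) = 0.7681.
Free chlorine required for 1.94 ppm HOCl: 1.94 / 0.7681 = 2.526 ppm.
FC to add: 2.526 − 0.2 = 2.326 mg/L as Cl₂.
Cl₂ equivalent: 2.326 mg/L × 2,460,000 L = 5722 g.
Product at 88.0% available Cl: 5722 / 0.88 = 6502 g.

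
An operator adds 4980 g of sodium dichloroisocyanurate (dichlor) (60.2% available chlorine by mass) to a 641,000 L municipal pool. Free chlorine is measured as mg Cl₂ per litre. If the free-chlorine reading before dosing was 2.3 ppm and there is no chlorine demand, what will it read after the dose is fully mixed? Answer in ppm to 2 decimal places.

Available chlorine delivered: 4980 g × 0.602 = 2998 g as Cl₂.
Concentration rise: 2998 g / 641,000 L = 4.677 mg/L = 4.68 ppm.
Final FC: 2.3 + 4.68 = 6.98 ppm.

6.98 ppm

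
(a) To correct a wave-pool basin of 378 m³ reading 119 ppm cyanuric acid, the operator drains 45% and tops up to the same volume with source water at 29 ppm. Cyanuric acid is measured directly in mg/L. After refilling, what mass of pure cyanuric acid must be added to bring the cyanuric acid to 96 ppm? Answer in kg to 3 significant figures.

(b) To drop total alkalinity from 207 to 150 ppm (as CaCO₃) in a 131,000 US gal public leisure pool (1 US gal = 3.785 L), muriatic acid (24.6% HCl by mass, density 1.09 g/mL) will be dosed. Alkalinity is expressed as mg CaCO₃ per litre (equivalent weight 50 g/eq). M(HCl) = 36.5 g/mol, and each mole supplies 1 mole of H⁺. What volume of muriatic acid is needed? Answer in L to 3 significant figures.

(a) Volume: 378 m³ = 378,000 L.
(a) After draining 45% and refilling: 119 × 0.55 + 29 × 0.45 = 78.5 ppm.
(a) Deficit to target: 96 − 78.5 = 17.5 mg/L.
(a) Mass: 17.5 mg/L × 378,000 L = 6615 g cyanuric acid.

(b) Volume: 131,000 US gal × 3.785 L/gal = 495,835 L.
(b) Alkalinity to neutralize: (207 − 150) = 57 mg/L as CaCO₃ × 495,835 L = 28,260 g as CaCO₃.
(b) Equivalents of H⁺ required: 28,260 ÷ 50 g/eq = 565.3 eq = 565.3 mol HCl.
(b) Mass of HCl: 565.3 × 36.5 = 20,630 g.
(b) Mass of 24.6% solution: 20,630 / 0.246 = 83,870 g.
(b) Volume: 83,870 g ÷ 1.09 g/mL = 76,940 mL.

(a) 6.62 kg; (b) 76.9 L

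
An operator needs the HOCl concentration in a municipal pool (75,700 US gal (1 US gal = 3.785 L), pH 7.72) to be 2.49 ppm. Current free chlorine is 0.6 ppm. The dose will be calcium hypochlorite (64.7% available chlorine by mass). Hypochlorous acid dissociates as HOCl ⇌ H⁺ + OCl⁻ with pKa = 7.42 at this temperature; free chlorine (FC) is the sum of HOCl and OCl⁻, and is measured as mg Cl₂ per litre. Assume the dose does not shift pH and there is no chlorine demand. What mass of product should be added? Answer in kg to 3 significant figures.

3.04 kg

Volume: 75,700 US gal × 3.785 L/gal = 286,524 L.
[OCl⁻]/[HOCl] = 10^(pH − pKa) = 10^(7.72 − 7.42) = 1.995; fraction as HOCl = 1/(1 + 1.995) = 0.3339.
Free chlorine required for 2.49 ppm HOCl: 2.49 / 0.3339 = 7.458 ppm.
FC to add: 7.458 − 0.6 = 6.858 mg/L as Cl₂.
Cl₂ equivalent: 6.858 mg/L × 286,524 L = 1965 g.
Product at 64.7% available Cl: 1965 / 0.647 = 3037 g.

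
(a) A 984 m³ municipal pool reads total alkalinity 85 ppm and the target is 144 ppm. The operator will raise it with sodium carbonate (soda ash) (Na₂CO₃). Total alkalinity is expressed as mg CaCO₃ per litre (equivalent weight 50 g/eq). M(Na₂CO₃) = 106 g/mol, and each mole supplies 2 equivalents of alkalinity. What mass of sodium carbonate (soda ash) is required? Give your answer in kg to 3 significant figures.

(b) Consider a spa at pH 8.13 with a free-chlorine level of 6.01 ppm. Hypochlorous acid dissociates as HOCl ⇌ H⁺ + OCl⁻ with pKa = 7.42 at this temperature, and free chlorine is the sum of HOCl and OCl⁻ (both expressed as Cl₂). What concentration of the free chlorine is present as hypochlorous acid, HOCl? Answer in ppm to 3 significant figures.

(a) 61.5 kg; (b) 0.981 ppm

(a) Volume: 984 m³ = 984,000 L.
(a) Alkalinity to add: (144 − 85) = 59 mg/L as CaCO₃ × 984,000 L = 58,060 g as CaCO₃.
(a) Equivalents: 58,060 g ÷ 50 g/eq = 1161 eq.
(a) Each mole of Na₂CO₃ supplies 2 eq, so 1161 / 2 = 580.6 mol.
(a) Mass: 580.6 mol × 106 g/mol = 61,540 g.

(b) [OCl⁻]/[HOCl] = 10^(pH − pKa) = 10^(8.13 − 7.42) = 10^0.71 = 5.129.
(b) Fraction as HOCl = 1 / (1 + 5.129) = 0.1632.
(b) HOCl = 0.1632 × 6.01 ppm = 0.9806 ppm.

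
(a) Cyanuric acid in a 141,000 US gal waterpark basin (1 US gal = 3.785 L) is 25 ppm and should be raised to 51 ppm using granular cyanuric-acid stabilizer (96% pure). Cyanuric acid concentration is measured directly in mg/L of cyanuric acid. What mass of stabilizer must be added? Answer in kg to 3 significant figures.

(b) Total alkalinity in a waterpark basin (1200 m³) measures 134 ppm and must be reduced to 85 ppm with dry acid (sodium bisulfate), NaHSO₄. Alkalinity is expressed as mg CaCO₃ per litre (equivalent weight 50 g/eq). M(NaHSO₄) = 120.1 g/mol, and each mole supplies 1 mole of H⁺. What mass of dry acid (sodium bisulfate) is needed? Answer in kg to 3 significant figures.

(a) 14.5 kg; (b) 141 kg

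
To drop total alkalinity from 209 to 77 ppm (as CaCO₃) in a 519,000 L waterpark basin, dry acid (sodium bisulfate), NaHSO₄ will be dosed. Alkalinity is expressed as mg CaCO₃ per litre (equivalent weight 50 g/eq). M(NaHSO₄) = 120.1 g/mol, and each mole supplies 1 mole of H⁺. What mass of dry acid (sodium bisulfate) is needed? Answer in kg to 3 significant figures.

Alkalinity to neutralize: (209 − 77) = 132 mg/L as CaCO₃ × 519,000 L = 68,510 g as CaCO₃.
Equivalents of H⁺ required: 68,510 ÷ 50 g/eq = 1370 eq = 1370 mol NaHSO₄.
Mass of NaHSO₄: 1370 × 120.1 = 164,600 g.

165 kg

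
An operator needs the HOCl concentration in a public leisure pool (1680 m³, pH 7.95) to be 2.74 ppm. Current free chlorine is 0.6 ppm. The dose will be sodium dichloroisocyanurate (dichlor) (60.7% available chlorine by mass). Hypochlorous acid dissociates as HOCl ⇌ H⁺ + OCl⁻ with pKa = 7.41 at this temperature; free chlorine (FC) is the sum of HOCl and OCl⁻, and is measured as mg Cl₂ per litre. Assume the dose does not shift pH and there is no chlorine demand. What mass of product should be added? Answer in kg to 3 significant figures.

32.2 kg

Volume: 1680 m³ = 1,680,000 L.
[OCl⁻]/[HOCl] = 10^(pH − pKa) = 10^(7.95 − 7.41) = 3.467; fraction as HOCl = 1/(1 + 3.467) = 0.2238.
Free chlorine required for 2.74 ppm HOCl: 2.74 / 0.2238 = 12.24 ppm.
FC to add: 12.24 − 0.6 = 11.64 mg/L as Cl₂.
Cl₂ equivalent: 11.64 mg/L × 1,680,000 L = 19,560 g.
Product at 60.7% available Cl: 19,560 / 0.607 = 32,220 g.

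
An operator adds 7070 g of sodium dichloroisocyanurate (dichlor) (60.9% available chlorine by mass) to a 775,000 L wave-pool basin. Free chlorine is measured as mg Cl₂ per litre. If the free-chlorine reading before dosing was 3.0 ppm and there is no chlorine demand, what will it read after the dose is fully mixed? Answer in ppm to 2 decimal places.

8.56 ppm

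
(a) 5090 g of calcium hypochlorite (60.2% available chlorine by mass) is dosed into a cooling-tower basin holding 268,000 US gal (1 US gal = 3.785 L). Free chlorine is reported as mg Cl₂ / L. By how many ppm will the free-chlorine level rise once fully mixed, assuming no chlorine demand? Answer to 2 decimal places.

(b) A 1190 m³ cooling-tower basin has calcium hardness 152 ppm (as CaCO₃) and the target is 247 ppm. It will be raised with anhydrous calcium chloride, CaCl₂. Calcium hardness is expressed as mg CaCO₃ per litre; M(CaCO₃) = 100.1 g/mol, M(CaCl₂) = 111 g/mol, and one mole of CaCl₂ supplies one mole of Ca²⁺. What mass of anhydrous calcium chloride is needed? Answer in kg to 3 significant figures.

(a) 3.02 ppm; (b) 125 kg

(a) Volume: 268,000 US gal × 3.785 L/gal = 1,014,380 L.
(a) Available chlorine delivered: 5090 g × 0.602 = 3064 g as Cl₂.
(a) Concentration rise: 3064 g / 1,014,380 L = 3.021 mg/L = 3.02 ppm.

(b) Volume: 1190 m³ = 1,190,000 L.
(b) Hardness to add: (247 − 152) = 95 mg/L as CaCO₃ × 1,190,000 L = 113,000 g as CaCO₃.
(b) Moles of Ca²⁺ (1 mol Ca²⁺ ≡ 1 mol CaCO₃): 113,000 / 100.1 g/mol = 1129 mol.
(b) Mass of CaCl₂: 1129 × 111 = 125,400 g.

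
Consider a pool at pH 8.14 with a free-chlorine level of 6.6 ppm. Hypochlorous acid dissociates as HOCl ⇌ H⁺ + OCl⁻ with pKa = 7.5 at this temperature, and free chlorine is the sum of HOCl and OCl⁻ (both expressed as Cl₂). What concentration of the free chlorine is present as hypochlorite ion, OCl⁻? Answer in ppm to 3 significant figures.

5.37 ppm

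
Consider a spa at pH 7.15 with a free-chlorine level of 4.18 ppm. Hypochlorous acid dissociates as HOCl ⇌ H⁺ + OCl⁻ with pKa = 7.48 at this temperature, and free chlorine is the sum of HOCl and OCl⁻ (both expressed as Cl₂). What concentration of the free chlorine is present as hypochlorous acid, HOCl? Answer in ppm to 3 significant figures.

[OCl⁻]/[HOCl] = 10^(pH − pKa) = 10^(7.15 − 7.48) = 10^-0.33 = 0.4677.
Fraction as HOCl = 1 / (1 + 0.4677) = 0.6813.
HOCl = 0.6813 × 4.18 ppm = 2.848 ppm.

2.85 ppm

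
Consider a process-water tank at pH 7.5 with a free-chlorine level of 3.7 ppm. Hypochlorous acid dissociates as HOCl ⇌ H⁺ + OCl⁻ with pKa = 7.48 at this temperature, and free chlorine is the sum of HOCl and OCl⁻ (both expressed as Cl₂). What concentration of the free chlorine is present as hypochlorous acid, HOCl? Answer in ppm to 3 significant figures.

1.81 ppm

[OCl⁻]/[HOCl] = 10^(pH − pKa) = 10^(7.5 − 7.48) = 10^0.02 = 1.047.
Fraction as HOCl = 1 / (1 + 1.047) = 0.4885.
HOCl = 0.4885 × 3.7 ppm = 1.807 ppm.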